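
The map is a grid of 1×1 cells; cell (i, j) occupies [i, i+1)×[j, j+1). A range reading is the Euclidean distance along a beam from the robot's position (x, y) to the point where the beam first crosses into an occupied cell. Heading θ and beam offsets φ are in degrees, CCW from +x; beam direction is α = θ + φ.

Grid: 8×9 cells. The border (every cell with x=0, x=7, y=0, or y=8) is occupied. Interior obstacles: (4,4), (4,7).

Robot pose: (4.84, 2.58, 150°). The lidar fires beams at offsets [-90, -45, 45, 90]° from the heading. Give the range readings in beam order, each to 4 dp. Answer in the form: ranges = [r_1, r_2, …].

ranges = [4.3200, 1.4701, 3.9755, 1.8244]

beam 1: φ=-90°, α=60°
  d=(0.5000,0.8660)  start (4,2)  tX=0.3200 tY=0.4850  stride 1/|dx|=2.0000 1/|dy|=1.1547
    cross x-line → (5,2), t=0.3200
    cross y-line → (5,3), t=0.4850
    cross y-line → (5,4), t=1.6397
    cross x-line → (6,4), t=2.3200
    cross y-line → (6,5), t=2.7944
    cross y-line → (6,6), t=3.9491
    cross x-line → (7,6), t=4.3200 (wall)
  → r_1 = 4.3200
beam 2: φ=-45°, α=105°
  d=(-0.2588,0.9659)  start (4,2)  tX=3.2455 tY=0.4348  stride 1/|dx|=3.8637 1/|dy|=1.0353
    cross y-line → (4,3), t=0.4348
    cross y-line → (4,4), t=1.4701 (wall)
  → r_2 = 1.4701
beam 3: φ=45°, α=195°
  d=(-0.9659,-0.2588)  start (4,2)  tX=0.8696 tY=2.2409  stride 1/|dx|=1.0353 1/|dy|=3.8637
    cross x-line → (3,2), t=0.8696
    cross x-line → (2,2), t=1.9049
    cross y-line → (2,1), t=2.2409
    cross x-line → (1,1), t=2.9402
    cross x-line → (0,1), t=3.9755 (wall)
  → r_3 = 3.9755
beam 4: φ=90°, α=240°
  d=(-0.5000,-0.8660)  start (4,2)  tX=1.6800 tY=0.6697  stride 1/|dx|=2.0000 1/|dy|=1.1547
    cross y-line → (4,1), t=0.6697
    cross x-line → (3,1), t=1.6800
    cross y-line → (3,0), t=1.8244 (wall)
  → r_4 = 1.8244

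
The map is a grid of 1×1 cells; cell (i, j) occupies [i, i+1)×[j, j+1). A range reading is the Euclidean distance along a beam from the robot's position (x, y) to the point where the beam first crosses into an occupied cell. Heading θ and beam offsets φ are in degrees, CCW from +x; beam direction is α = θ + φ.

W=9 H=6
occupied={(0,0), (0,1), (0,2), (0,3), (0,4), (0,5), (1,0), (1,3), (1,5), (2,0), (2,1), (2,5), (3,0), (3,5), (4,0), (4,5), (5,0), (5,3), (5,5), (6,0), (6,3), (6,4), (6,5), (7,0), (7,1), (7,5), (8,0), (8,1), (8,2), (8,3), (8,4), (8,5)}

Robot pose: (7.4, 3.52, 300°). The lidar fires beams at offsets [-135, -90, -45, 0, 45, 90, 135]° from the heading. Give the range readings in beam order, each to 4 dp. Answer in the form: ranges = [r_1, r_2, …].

ranges = [0.4141, 0.4619, 2.6089, 1.2000, 0.6212, 0.6928, 1.5322]

beam 1: φ=-135°, α=165°
  direction (-0.9659, 0.2588); cell (7,3); t to first gridline: x 0.4141, y 1.8546 (then +1.0353 / +3.8637)
    (6,3) via x @ 0.4141  # hit
  → r_1 = 0.4141
beam 2: φ=-90°, α=210°
  direction (-0.8660, -0.5000); cell (7,3); t to first gridline: x 0.4619, y 1.0400 (then +1.1547 / +2.0000)
    (6,3) via x @ 0.4619  # hit
  → r_2 = 0.4619
beam 3: φ=-45°, α=255°
  direction (-0.2588, -0.9659); cell (7,3); t to first gridline: x 1.5455, y 0.5383 (then +3.8637 / +1.0353)
    (7,2) via y @ 0.5383
    (6,2) via x @ 1.5455
    (6,1) via y @ 1.5736
    (6,0) via y @ 2.6089  # hit
  → r_3 = 2.6089
beam 4: φ=0°, α=300°
  direction (0.5000, -0.8660); cell (7,3); t to first gridline: x 1.2000, y 0.6004 (then +2.0000 / +1.1547)
    (7,2) via y @ 0.6004
    (8,2) via x @ 1.2000  # hit
  → r_4 = 1.2000
beam 5: φ=45°, α=345°
  direction (0.9659, -0.2588); cell (7,3); t to first gridline: x 0.6212, y 2.0091 (then +1.0353 / +3.8637)
    (8,3) via x @ 0.6212  # hit
  → r_5 = 0.6212
beam 6: φ=90°, α=30°
  direction (0.8660, 0.5000); cell (7,3); t to first gridline: x 0.6928, y 0.9600 (then +1.1547 / +2.0000)
    (8,3) via x @ 0.6928  # hit
  → r_6 = 0.6928
beam 7: φ=135°, α=75°
  direction (0.2588, 0.9659); cell (7,3); t to first gridline: x 2.3182, y 0.4969 (then +3.8637 / +1.0353)
    (7,4) via y @ 0.4969
    (7,5) via y @ 1.5322  # hit
  → r_7 = 1.5322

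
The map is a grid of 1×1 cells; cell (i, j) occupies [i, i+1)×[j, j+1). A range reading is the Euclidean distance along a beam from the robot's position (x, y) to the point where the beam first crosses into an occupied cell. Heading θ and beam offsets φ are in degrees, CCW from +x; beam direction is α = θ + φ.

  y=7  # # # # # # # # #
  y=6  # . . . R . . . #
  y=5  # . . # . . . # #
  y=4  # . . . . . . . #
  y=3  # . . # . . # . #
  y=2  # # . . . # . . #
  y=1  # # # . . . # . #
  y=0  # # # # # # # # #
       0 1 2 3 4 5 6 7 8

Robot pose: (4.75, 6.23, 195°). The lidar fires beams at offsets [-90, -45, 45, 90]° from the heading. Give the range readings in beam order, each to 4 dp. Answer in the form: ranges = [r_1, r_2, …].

ranges = [0.7972, 1.5400, 2.5750, 3.3439]

beam 1: φ=-90°, α=105°
  d=(-0.2588,0.9659)  start (4,6)  tX=2.8978 tY=0.7972  stride 1/|dx|=3.8637 1/|dy|=1.0353
    cross y-line → (4,7), t=0.7972 (wall)
  → r_1 = 0.7972
beam 2: φ=-45°, α=150°
  d=(-0.8660,0.5000)  start (4,6)  tX=0.8660 tY=1.5400  stride 1/|dx|=1.1547 1/|dy|=2.0000
    cross x-line → (3,6), t=0.8660
    cross y-line → (3,7), t=1.5400 (wall)
  → r_2 = 1.5400
beam 3: φ=45°, α=240°
  d=(-0.5000,-0.8660)  start (4,6)  tX=1.5000 tY=0.2656  stride 1/|dx|=2.0000 1/|dy|=1.1547
    cross y-line → (4,5), t=0.2656
    cross y-line → (4,4), t=1.4203
    cross x-line → (3,4), t=1.5000
    cross y-line → (3,3), t=2.5750 (wall)
  → r_3 = 2.5750
beam 4: φ=90°, α=285°
  d=(0.2588,-0.9659)  start (4,6)  tX=0.9659 tY=0.2381  stride 1/|dx|=3.8637 1/|dy|=1.0353
    cross y-line → (4,5), t=0.2381
    cross x-line → (5,5), t=0.9659
    cross y-line → (5,4), t=1.2734
    cross y-line → (5,3), t=2.3087
    cross y-line → (5,2), t=3.3439 (wall)
  → r_4 = 3.3439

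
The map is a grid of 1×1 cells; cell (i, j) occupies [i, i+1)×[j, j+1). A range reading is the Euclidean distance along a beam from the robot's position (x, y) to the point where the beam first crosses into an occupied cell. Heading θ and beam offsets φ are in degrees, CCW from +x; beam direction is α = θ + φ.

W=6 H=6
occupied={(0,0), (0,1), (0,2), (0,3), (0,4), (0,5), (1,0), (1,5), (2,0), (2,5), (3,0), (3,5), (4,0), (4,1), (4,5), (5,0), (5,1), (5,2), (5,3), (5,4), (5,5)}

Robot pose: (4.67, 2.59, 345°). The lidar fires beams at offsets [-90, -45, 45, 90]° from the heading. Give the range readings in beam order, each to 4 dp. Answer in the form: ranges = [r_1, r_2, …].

beam 1: φ=-90°, α=255°
  direction (-0.2588, -0.9659); cell (4,2); t to first gridline: x 2.5887, y 0.6108 (then +3.8637 / +1.0353)
    (4,1) via y @ 0.6108  # hit
  → r_1 = 0.6108
beam 2: φ=-45°, α=300°
  direction (0.5000, -0.8660); cell (4,2); t to first gridline: x 0.6600, y 0.6813 (then +2.0000 / +1.1547)
    (5,2) via x @ 0.6600  # hit
  → r_2 = 0.6600
beam 3: φ=45°, α=30°
  direction (0.8660, 0.5000); cell (4,2); t to first gridline: x 0.3811, y 0.8200 (then +1.1547 / +2.0000)
    (5,2) via x @ 0.3811  # hit
  → r_3 = 0.3811
beam 4: φ=90°, α=75°
  direction (0.2588, 0.9659); cell (4,2); t to first gridline: x 1.2750, y 0.4245 (then +3.8637 / +1.0353)
    (4,3) via y @ 0.4245
    (5,3) via x @ 1.2750  # hit
  → r_4 = 1.2750

ranges = [0.6108, 0.6600, 0.3811, 1.2750]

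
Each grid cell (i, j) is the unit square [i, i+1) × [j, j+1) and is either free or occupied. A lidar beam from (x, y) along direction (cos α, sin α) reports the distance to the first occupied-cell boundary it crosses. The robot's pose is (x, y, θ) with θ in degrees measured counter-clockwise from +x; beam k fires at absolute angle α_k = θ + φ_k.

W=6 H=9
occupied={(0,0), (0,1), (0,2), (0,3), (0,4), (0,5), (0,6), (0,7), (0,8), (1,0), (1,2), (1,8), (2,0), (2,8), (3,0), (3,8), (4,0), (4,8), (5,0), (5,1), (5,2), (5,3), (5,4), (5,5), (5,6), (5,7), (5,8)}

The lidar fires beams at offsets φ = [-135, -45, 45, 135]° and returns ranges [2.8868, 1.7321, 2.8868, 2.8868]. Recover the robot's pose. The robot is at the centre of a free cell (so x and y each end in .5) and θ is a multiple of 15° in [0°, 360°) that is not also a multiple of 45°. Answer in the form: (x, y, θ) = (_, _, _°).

(x, y, θ) = (2.5, 5.5, 195°)

Candidates: 27 free-cell centres × 16 headings = 432 poses. Raycast each; keep the one whose scan matches to 4 dp.
  (4.5, 2.5, 300°): beam 1 = 3.6235 ≠ 2.8868 ✗
  (2.5, 3.5, 285°): beam 1 = 1.7321 ≠ 2.8868 ✗
  (4.5, 4.5, 150°): beam 1 = 0.5176 ≠ 2.8868 ✗
  …
  (2.5, 5.5, 195°): r_1=2.8868, r_2=1.7321, r_3=2.8868, r_4=2.8868 — all match ✓
Unique over the lattice → pose = (2.5, 5.5, 195°).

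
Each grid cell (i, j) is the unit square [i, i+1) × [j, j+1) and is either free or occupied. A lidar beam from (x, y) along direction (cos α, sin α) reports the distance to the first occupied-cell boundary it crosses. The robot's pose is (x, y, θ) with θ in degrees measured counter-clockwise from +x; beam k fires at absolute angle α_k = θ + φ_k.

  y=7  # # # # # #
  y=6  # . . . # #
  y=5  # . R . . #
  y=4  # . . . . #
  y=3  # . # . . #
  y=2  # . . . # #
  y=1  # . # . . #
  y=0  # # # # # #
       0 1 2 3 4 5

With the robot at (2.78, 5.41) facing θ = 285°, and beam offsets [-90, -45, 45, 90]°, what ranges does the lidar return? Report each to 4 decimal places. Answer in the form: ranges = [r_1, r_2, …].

ranges = [1.8428, 3.5600, 2.5634, 2.2796]

beam 1: φ=-90°, α=195°
  direction (-0.9659, -0.2588); cell (2,5); t to first gridline: x 0.8075, y 1.5841 (then +1.0353 / +3.8637)
    (1,5) via x @ 0.8075
    (1,4) via y @ 1.5841
    (0,4) via x @ 1.8428  # hit
  → r_1 = 1.8428
beam 2: φ=-45°, α=240°
  direction (-0.5000, -0.8660); cell (2,5); t to first gridline: x 1.5600, y 0.4734 (then +2.0000 / +1.1547)
    (2,4) via y @ 0.4734
    (1,4) via x @ 1.5600
    (1,3) via y @ 1.6281
    (1,2) via y @ 2.7828
    (0,2) via x @ 3.5600  # hit
  → r_2 = 3.5600
beam 3: φ=45°, α=330°
  direction (0.8660, -0.5000); cell (2,5); t to first gridline: x 0.2540, y 0.8200 (then +1.1547 / +2.0000)
    (3,5) via x @ 0.2540
    (3,4) via y @ 0.8200
    (4,4) via x @ 1.4087
    (5,4) via x @ 2.5634  # hit
  → r_3 = 2.5634
beam 4: φ=90°, α=15°
  direction (0.9659, 0.2588); cell (2,5); t to first gridline: x 0.2278, y 2.2796 (then +1.0353 / +3.8637)
    (3,5) via x @ 0.2278
    (4,5) via x @ 1.2630
    (4,6) via y @ 2.2796  # hit
  → r_4 = 2.2796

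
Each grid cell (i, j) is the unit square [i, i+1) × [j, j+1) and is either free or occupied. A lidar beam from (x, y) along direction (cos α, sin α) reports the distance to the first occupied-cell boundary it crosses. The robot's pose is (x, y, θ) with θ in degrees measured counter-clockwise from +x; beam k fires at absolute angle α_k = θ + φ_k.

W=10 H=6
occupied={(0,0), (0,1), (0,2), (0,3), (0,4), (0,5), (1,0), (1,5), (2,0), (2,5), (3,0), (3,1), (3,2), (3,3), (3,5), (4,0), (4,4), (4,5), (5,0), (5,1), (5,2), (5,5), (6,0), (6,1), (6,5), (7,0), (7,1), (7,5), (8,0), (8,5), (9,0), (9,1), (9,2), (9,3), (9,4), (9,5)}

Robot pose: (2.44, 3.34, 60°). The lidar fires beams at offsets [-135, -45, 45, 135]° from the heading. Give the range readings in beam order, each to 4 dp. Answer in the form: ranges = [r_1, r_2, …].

ranges = [2.1637, 0.5798, 1.7186, 1.4908]

beam 1: φ=-135°, α=285°
  cosα=0.2588 sinα=-0.9659 | (2,3) | tMaxX 2.1637 tMaxY 0.3520 | tΔX 3.8637 tΔY 1.0353
    t=0.3520 [y] (2,2)
    t=1.3873 [y] (2,1)
    t=2.1637 [x] (3,1) — stop
  → r_1 = 2.1637
beam 2: φ=-45°, α=15°
  cosα=0.9659 sinα=0.2588 | (2,3) | tMaxX 0.5798 tMaxY 2.5500 | tΔX 1.0353 tΔY 3.8637
    t=0.5798 [x] (3,3) — stop
  → r_2 = 0.5798
beam 3: φ=45°, α=105°
  cosα=-0.2588 sinα=0.9659 | (2,3) | tMaxX 1.7000 tMaxY 0.6833 | tΔX 3.8637 tΔY 1.0353
    t=0.6833 [y] (2,4)
    t=1.7000 [x] (1,4)
    t=1.7186 [y] (1,5) — stop
  → r_3 = 1.7186
beam 4: φ=135°, α=195°
  cosα=-0.9659 sinα=-0.2588 | (2,3) | tMaxX 0.4555 tMaxY 1.3137 | tΔX 1.0353 tΔY 3.8637
    t=0.4555 [x] (1,3)
    t=1.3137 [y] (1,2)
    t=1.4908 [x] (0,2) — stop
  → r_4 = 1.4908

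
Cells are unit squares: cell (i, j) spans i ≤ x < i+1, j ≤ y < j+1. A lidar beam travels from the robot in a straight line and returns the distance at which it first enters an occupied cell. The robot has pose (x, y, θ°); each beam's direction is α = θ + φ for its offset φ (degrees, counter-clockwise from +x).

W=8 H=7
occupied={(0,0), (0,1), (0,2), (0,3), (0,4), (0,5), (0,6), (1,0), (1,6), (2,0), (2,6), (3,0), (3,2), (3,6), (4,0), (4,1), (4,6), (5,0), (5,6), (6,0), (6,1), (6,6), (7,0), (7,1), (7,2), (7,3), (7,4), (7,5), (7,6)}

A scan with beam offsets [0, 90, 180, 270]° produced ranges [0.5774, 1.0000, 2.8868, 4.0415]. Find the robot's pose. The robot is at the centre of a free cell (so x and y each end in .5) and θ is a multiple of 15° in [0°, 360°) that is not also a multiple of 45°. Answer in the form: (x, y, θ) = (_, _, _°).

(x, y, θ) = (1.5, 2.5, 150°)

The pose lattice has 27·16 = 432 candidates. Test each by forward raycasting.
  (1.5, 2.5, 345°): beam 1 = 1.5529 ≠ 0.5774 ✗
  (5.5, 5.5, 255°): beam 1 = 3.6235 ≠ 0.5774 ✗
  (6.5, 4.5, 330°): beam 3 = 3.0000 ≠ 2.8868 ✗
  (2.5, 4.5, 15°): beam 1 = 4.6587 ≠ 0.5774 ✗
  (2.5, 4.5, 165°): beam 1 = 1.5529 ≠ 0.5774 ✗
  …
  (1.5, 2.5, 150°): r_1=0.5774, r_2=1.0000, r_3=2.8868, r_4=4.0415 — all match ✓
No second candidate reproduces the full scan.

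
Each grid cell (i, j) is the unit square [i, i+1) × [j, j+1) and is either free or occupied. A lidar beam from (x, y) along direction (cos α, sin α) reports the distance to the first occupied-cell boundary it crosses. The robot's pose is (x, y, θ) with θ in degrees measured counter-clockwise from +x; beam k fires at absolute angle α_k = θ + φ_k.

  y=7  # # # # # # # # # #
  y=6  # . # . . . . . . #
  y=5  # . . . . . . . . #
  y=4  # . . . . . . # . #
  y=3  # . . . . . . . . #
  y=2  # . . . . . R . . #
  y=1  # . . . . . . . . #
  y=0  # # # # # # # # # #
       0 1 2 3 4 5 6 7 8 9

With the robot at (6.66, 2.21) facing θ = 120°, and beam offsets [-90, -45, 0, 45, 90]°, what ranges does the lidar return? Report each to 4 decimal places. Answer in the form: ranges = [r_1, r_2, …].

beam 1: φ=-90°, α=30°
  direction (0.8660, 0.5000); cell (6,2); t to first gridline: x 0.3926, y 1.5800 (then +1.1547 / +2.0000)
    (7,2) via x @ 0.3926
    (8,2) via x @ 1.5473
    (8,3) via y @ 1.5800
    (9,3) via x @ 2.7020  # hit
  → r_1 = 2.7020
beam 2: φ=-45°, α=75°
  direction (0.2588, 0.9659); cell (6,2); t to first gridline: x 1.3137, y 0.8179 (then +3.8637 / +1.0353)
    (6,3) via y @ 0.8179
    (7,3) via x @ 1.3137
    (7,4) via y @ 1.8531  # hit
  → r_2 = 1.8531
beam 3: φ=0°, α=120°
  direction (-0.5000, 0.8660); cell (6,2); t to first gridline: x 1.3200, y 0.9122 (then +2.0000 / +1.1547)
    (6,3) via y @ 0.9122
    (5,3) via x @ 1.3200
    (5,4) via y @ 2.0669
    (5,5) via y @ 3.2216
    (4,5) via x @ 3.3200
    (4,6) via y @ 4.3763
    (3,6) via x @ 5.3200
    (3,7) via y @ 5.5310  # hit
  → r_3 = 5.5310
beam 4: φ=45°, α=165°
  direction (-0.9659, 0.2588); cell (6,2); t to first gridline: x 0.6833, y 3.0523 (then +1.0353 / +3.8637)
    (5,2) via x @ 0.6833
    (4,2) via x @ 1.7186
    (3,2) via x @ 2.7538
    (3,3) via y @ 3.0523
    (2,3) via x @ 3.7891
    (1,3) via x @ 4.8244
    (0,3) via x @ 5.8597  # hit
  → r_4 = 5.8597
beam 5: φ=90°, α=210°
  direction (-0.8660, -0.5000); cell (6,2); t to first gridline: x 0.7621, y 0.4200 (then +1.1547 / +2.0000)
    (6,1) via y @ 0.4200
    (5,1) via x @ 0.7621
    (4,1) via x @ 1.9168
    (4,0) via y @ 2.4200  # hit
  → r_5 = 2.4200

ranges = [2.7020, 1.8531, 5.5310, 5.8597, 2.4200]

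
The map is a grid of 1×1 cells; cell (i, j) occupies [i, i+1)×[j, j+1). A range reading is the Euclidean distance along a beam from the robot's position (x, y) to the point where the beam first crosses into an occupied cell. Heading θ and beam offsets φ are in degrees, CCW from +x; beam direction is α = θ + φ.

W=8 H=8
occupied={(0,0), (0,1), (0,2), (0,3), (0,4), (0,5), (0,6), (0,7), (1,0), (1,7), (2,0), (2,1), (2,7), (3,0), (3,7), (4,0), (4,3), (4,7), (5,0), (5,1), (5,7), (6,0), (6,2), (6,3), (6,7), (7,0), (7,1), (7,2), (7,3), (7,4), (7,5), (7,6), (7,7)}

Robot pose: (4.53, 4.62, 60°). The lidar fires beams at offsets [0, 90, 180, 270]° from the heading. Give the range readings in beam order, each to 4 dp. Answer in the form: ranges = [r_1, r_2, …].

beam 1: φ=0°, α=60°
  direction (0.5000, 0.8660); cell (4,4); t to first gridline: x 0.9400, y 0.4388 (then +2.0000 / +1.1547)
    (4,5) via y @ 0.4388
    (5,5) via x @ 0.9400
    (5,6) via y @ 1.5935
    (5,7) via y @ 2.7482  # hit
  → r_1 = 2.7482
beam 2: φ=90°, α=150°
  direction (-0.8660, 0.5000); cell (4,4); t to first gridline: x 0.6120, y 0.7600 (then +1.1547 / +2.0000)
    (3,4) via x @ 0.6120
    (3,5) via y @ 0.7600
    (2,5) via x @ 1.7667
    (2,6) via y @ 2.7600
    (1,6) via x @ 2.9214
    (0,6) via x @ 4.0761  # hit
  → r_2 = 4.0761
beam 3: φ=180°, α=240°
  direction (-0.5000, -0.8660); cell (4,4); t to first gridline: x 1.0600, y 0.7159 (then +2.0000 / +1.1547)
    (4,3) via y @ 0.7159  # hit
  → r_3 = 0.7159
beam 4: φ=270°, α=330°
  direction (0.8660, -0.5000); cell (4,4); t to first gridline: x 0.5427, y 1.2400 (then +1.1547 / +2.0000)
    (5,4) via x @ 0.5427
    (5,3) via y @ 1.2400
    (6,3) via x @ 1.6974  # hit
  → r_4 = 1.6974

ranges = [2.7482, 4.0761, 0.7159, 1.6974]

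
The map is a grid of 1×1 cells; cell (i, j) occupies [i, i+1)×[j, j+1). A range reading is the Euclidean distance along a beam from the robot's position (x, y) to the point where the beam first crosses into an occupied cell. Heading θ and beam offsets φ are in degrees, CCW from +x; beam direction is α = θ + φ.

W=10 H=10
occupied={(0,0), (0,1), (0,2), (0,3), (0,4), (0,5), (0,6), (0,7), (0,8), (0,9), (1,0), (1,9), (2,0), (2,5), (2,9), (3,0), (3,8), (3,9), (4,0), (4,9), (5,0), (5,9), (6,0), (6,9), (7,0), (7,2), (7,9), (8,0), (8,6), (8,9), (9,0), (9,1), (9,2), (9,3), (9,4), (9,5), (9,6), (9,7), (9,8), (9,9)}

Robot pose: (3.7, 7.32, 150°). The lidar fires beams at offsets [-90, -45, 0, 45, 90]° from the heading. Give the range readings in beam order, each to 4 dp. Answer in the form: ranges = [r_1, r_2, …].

beam 1: φ=-90°, α=60°
  cosα=0.5000 sinα=0.8660 | (3,7) | tMaxX 0.6000 tMaxY 0.7852 | tΔX 2.0000 tΔY 1.1547
    t=0.6000 [x] (4,7)
    t=0.7852 [y] (4,8)
    t=1.9399 [y] (4,9) — stop
  → r_1 = 1.9399
beam 2: φ=-45°, α=105°
  cosα=-0.2588 sinα=0.9659 | (3,7) | tMaxX 2.7046 tMaxY 0.7040 | tΔX 3.8637 tΔY 1.0353
    t=0.7040 [y] (3,8) — stop
  → r_2 = 0.7040
beam 3: φ=0°, α=150°
  cosα=-0.8660 sinα=0.5000 | (3,7) | tMaxX 0.8083 tMaxY 1.3600 | tΔX 1.1547 tΔY 2.0000
    t=0.8083 [x] (2,7)
    t=1.3600 [y] (2,8)
    t=1.9630 [x] (1,8)
    t=3.1177 [x] (0,8) — stop
  → r_3 = 3.1177
beam 4: φ=45°, α=195°
  cosα=-0.9659 sinα=-0.2588 | (3,7) | tMaxX 0.7247 tMaxY 1.2364 | tΔX 1.0353 tΔY 3.8637
    t=0.7247 [x] (2,7)
    t=1.2364 [y] (2,6)
    t=1.7600 [x] (1,6)
    t=2.7952 [x] (0,6) — stop
  → r_4 = 2.7952
beam 5: φ=90°, α=240°
  cosα=-0.5000 sinα=-0.8660 | (3,7) | tMaxX 1.4000 tMaxY 0.3695 | tΔX 2.0000 tΔY 1.1547
    t=0.3695 [y] (3,6)
    t=1.4000 [x] (2,6)
    t=1.5242 [y] (2,5) — stop
  → r_5 = 1.5242

ranges = [1.9399, 0.7040, 3.1177, 2.7952, 1.5242]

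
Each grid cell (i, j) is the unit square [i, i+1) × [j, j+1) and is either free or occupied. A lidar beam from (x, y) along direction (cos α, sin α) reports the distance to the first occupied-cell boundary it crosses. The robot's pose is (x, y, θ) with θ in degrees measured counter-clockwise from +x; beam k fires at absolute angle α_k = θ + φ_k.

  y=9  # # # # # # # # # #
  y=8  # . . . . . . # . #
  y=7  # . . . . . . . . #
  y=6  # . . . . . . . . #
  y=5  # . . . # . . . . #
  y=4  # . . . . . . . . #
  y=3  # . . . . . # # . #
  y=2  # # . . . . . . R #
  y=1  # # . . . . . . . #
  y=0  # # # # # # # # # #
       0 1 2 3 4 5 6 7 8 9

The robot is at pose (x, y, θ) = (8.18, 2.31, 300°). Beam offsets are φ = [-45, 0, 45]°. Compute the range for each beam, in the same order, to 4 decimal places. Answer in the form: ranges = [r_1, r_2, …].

beam 1: φ=-45°, α=255°
  dir = (cos 255°, sin 255°) = (-0.2588, -0.9659); from cell (8,2)
  next x-line at t=0.6955, next y-line at t=0.3209; Δt_x=3.8637, Δt_y=1.0353
    y: enter (8,1) at t=0.3209
    x: enter (7,1) at t=0.6955
    y: enter (7,0) at t=1.3562 ← occupied
  → r_1 = 1.3562
beam 2: φ=0°, α=300°
  dir = (cos 300°, sin 300°) = (0.5000, -0.8660); from cell (8,2)
  next x-line at t=1.6400, next y-line at t=0.3580; Δt_x=2.0000, Δt_y=1.1547
    y: enter (8,1) at t=0.3580
    y: enter (8,0) at t=1.5127 ← occupied
  → r_2 = 1.5127
beam 3: φ=45°, α=345°
  dir = (cos 345°, sin 345°) = (0.9659, -0.2588); from cell (8,2)
  next x-line at t=0.8489, next y-line at t=1.1977; Δt_x=1.0353, Δt_y=3.8637
    x: enter (9,2) at t=0.8489 ← occupied
  → r_3 = 0.8489

ranges = [1.3562, 1.5127, 0.8489]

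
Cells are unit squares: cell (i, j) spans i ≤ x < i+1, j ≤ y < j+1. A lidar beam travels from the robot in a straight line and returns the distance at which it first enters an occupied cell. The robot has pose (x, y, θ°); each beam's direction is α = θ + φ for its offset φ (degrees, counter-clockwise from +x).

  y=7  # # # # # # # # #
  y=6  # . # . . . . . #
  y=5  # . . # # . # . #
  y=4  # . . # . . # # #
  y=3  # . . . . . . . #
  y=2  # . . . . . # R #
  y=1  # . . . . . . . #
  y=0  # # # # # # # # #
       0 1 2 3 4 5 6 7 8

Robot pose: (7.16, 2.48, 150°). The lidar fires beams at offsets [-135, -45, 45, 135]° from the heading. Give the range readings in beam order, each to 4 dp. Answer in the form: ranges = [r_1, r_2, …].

ranges = [0.8696, 1.5736, 0.1656, 1.5322]

beam 1: φ=-135°, α=15°
  direction (0.9659, 0.2588); cell (7,2); t to first gridline: x 0.8696, y 2.0091 (then +1.0353 / +3.8637)
    (8,2) via x @ 0.8696  # hit
  → r_1 = 0.8696
beam 2: φ=-45°, α=105°
  direction (-0.2588, 0.9659); cell (7,2); t to first gridline: x 0.6182, y 0.5383 (then +3.8637 / +1.0353)
    (7,3) via y @ 0.5383
    (6,3) via x @ 0.6182
    (6,4) via y @ 1.5736  # hit
  → r_2 = 1.5736
beam 3: φ=45°, α=195°
  direction (-0.9659, -0.2588); cell (7,2); t to first gridline: x 0.1656, y 1.8546 (then +1.0353 / +3.8637)
    (6,2) via x @ 0.1656  # hit
  → r_3 = 0.1656
beam 4: φ=135°, α=285°
  direction (0.2588, -0.9659); cell (7,2); t to first gridline: x 3.2455, y 0.4969 (then +3.8637 / +1.0353)
    (7,1) via y @ 0.4969
    (7,0) via y @ 1.5322  # hit
  → r_4 = 1.5322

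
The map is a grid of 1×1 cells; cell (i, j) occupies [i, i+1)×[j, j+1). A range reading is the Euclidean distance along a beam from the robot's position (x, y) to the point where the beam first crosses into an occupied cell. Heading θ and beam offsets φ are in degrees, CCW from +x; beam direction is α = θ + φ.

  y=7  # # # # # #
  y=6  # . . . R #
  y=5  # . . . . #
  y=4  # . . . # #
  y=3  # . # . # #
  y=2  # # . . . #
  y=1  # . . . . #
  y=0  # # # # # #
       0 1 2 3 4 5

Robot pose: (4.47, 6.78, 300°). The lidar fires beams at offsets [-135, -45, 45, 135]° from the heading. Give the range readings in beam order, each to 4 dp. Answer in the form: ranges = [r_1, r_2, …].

ranges = [0.8500, 5.9839, 0.5487, 0.2278]

beam 1: φ=-135°, α=165°
  d=(-0.9659,0.2588)  start (4,6)  tX=0.4866 tY=0.8500  stride 1/|dx|=1.0353 1/|dy|=3.8637
    cross x-line → (3,6), t=0.4866
    cross y-line → (3,7), t=0.8500 (wall)
  → r_1 = 0.8500
beam 2: φ=-45°, α=255°
  d=(-0.2588,-0.9659)  start (4,6)  tX=1.8159 tY=0.8075  stride 1/|dx|=3.8637 1/|dy|=1.0353
    cross y-line → (4,5), t=0.8075
    cross x-line → (3,5), t=1.8159
    cross y-line → (3,4), t=1.8428
    cross y-line → (3,3), t=2.8781
    cross y-line → (3,2), t=3.9133
    cross y-line → (3,1), t=4.9486
    cross x-line → (2,1), t=5.6796
    cross y-line → (2,0), t=5.9839 (wall)
  → r_2 = 5.9839
beam 3: φ=45°, α=345°
  d=(0.9659,-0.2588)  start (4,6)  tX=0.5487 tY=3.0137  stride 1/|dx|=1.0353 1/|dy|=3.8637
    cross x-line → (5,6), t=0.5487 (wall)
  → r_3 = 0.5487
beam 4: φ=135°, α=75°
  d=(0.2588,0.9659)  start (4,6)  tX=2.0478 tY=0.2278  stride 1/|dx|=3.8637 1/|dy|=1.0353
    cross y-line → (4,7), t=0.2278 (wall)
  → r_4 = 0.2278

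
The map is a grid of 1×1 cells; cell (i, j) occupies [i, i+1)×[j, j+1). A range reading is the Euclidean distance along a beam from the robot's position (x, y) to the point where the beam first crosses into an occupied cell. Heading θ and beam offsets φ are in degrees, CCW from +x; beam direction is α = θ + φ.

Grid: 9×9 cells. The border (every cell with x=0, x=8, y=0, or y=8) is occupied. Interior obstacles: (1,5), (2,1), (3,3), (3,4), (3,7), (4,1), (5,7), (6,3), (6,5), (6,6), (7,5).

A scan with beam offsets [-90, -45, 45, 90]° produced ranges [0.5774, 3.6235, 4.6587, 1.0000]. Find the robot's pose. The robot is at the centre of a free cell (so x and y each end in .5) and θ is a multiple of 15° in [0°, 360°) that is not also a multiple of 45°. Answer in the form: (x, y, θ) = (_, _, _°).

(x, y, θ) = (4.5, 2.5, 30°)

Enumerate (i+0.5, j+0.5, θ) over the 38 free cells and 16 admissible headings. For each, cast all 4 beams and compare to the given ranges.
  (2.5, 6.5, 345°): beam 1 = 5.6940 ≠ 0.5774 ✗
  (3.5, 1.5, 75°): beam 1 = 0.5176 ≠ 0.5774 ✗
  (5.5, 2.5, 300°): beam 1 = 1.0000 ≠ 0.5774 ✗
  …
  (4.5, 2.5, 30°): r_1=0.5774, r_2=3.6235, r_3=4.6587, r_4=1.0000 — all match ✓
Only this pose fits every beam.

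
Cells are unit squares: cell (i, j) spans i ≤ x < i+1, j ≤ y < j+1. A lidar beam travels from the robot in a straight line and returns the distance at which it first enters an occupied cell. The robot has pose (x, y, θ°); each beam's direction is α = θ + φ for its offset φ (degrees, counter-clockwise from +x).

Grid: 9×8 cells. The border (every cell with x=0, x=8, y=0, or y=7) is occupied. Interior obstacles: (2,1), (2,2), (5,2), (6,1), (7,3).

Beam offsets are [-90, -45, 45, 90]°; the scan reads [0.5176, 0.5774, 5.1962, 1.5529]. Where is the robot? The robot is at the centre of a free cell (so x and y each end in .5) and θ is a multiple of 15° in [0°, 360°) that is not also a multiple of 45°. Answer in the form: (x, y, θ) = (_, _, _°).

Candidates: 37 free-cell centres × 16 headings = 592 poses. Raycast each; keep the one whose scan matches to 4 dp.
  (6.5, 6.5, 330°): beam 1 = 6.3509 ≠ 0.5176 ✗
  (2.5, 4.5, 60°): beam 1 = 3.0000 ≠ 0.5176 ✗
  (1.5, 3.5, 75°): beam 1 = 3.6235 ≠ 0.5176 ✗
  (5.5, 3.5, 75°): beam 1 = 1.5529 ≠ 0.5176 ✗
  …
  (4.5, 2.5, 75°): r_1=0.5176, r_2=0.5774, r_3=5.1962, r_4=1.5529 — all match ✓
Unique over the lattice → pose = (4.5, 2.5, 75°).

(x, y, θ) = (4.5, 2.5, 75°)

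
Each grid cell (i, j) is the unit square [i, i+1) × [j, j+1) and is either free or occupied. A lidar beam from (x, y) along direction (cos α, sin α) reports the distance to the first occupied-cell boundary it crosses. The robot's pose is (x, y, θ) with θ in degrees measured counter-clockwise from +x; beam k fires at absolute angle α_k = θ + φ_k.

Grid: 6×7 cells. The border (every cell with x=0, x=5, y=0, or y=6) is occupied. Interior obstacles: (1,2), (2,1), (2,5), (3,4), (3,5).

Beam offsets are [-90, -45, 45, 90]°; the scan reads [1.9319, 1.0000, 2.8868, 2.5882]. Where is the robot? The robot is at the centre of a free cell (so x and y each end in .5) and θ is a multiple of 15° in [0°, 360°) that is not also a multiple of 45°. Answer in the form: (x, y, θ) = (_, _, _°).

Candidates: 15 free-cell centres × 16 headings = 240 poses. Raycast each; keep the one whose scan matches to 4 dp.
  (4.5, 5.5, 15°): beam 2 = 0.5774 ≠ 1.0000 ✗
  (1.5, 5.5, 255°): beam 1 = 0.5176 ≠ 1.9319 ✗
  (1.5, 1.5, 195°): beam 1 = 0.5176 ≠ 1.9319 ✗
  (2.5, 3.5, 255°): beam 1 = 1.5529 ≠ 1.9319 ✗
  …
  (4.5, 3.5, 165°): r_1=1.9319, r_2=1.0000, r_3=2.8868, r_4=2.5882 — all match ✓
No second candidate reproduces the full scan.

(x, y, θ) = (4.5, 3.5, 165°)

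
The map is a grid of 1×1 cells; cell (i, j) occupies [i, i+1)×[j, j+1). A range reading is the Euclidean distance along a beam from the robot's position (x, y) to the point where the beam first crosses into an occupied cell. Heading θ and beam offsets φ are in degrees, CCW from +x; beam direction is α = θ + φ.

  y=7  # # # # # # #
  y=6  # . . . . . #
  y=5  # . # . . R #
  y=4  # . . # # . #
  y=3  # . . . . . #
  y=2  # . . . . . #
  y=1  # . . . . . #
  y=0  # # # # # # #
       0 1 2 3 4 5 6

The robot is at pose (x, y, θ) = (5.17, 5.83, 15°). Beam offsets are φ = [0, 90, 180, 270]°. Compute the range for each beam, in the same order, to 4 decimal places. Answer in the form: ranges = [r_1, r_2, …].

ranges = [0.8593, 1.2113, 2.2465, 3.2069]

beam 1: φ=0°, α=15°
  d=(0.9659,0.2588)  start (5,5)  tX=0.8593 tY=0.6568  stride 1/|dx|=1.0353 1/|dy|=3.8637
    cross y-line → (5,6), t=0.6568
    cross x-line → (6,6), t=0.8593 (wall)
  → r_1 = 0.8593
beam 2: φ=90°, α=105°
  d=(-0.2588,0.9659)  start (5,5)  tX=0.6568 tY=0.1760  stride 1/|dx|=3.8637 1/|dy|=1.0353
    cross y-line → (5,6), t=0.1760
    cross x-line → (4,6), t=0.6568
    cross y-line → (4,7), t=1.2113 (wall)
  → r_2 = 1.2113
beam 3: φ=180°, α=195°
  d=(-0.9659,-0.2588)  start (5,5)  tX=0.1760 tY=3.2069  stride 1/|dx|=1.0353 1/|dy|=3.8637
    cross x-line → (4,5), t=0.1760
    cross x-line → (3,5), t=1.2113
    cross x-line → (2,5), t=2.2465 (wall)
  → r_3 = 2.2465
beam 4: φ=270°, α=285°
  d=(0.2588,-0.9659)  start (5,5)  tX=3.2069 tY=0.8593  stride 1/|dx|=3.8637 1/|dy|=1.0353
    cross y-line → (5,4), t=0.8593
    cross y-line → (5,3), t=1.8946
    cross y-line → (5,2), t=2.9298
    cross x-line → (6,2), t=3.2069 (wall)
  → r_4 = 3.2069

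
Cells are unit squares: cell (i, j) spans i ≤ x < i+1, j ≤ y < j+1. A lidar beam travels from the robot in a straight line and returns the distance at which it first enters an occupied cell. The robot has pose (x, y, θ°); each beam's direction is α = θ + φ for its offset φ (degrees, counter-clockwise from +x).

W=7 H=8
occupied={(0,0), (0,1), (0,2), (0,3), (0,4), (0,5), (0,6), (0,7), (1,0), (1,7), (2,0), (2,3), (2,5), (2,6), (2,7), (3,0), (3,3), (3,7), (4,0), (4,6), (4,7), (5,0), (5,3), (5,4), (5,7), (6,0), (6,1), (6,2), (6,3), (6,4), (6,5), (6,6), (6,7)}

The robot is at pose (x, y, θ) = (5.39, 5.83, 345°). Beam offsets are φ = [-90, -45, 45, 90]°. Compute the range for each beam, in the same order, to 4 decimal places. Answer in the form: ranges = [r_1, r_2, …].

ranges = [0.8593, 0.9584, 0.7044, 1.2113]

beam 1: φ=-90°, α=255°
  direction (-0.2588, -0.9659); cell (5,5); t to first gridline: x 1.5068, y 0.8593 (then +3.8637 / +1.0353)
    (5,4) via y @ 0.8593  # hit
  → r_1 = 0.8593
beam 2: φ=-45°, α=300°
  direction (0.5000, -0.8660); cell (5,5); t to first gridline: x 1.2200, y 0.9584 (then +2.0000 / +1.1547)
    (5,4) via y @ 0.9584  # hit
  → r_2 = 0.9584
beam 3: φ=45°, α=30°
  direction (0.8660, 0.5000); cell (5,5); t to first gridline: x 0.7044, y 0.3400 (then +1.1547 / +2.0000)
    (5,6) via y @ 0.3400
    (6,6) via x @ 0.7044  # hit
  → r_3 = 0.7044
beam 4: φ=90°, α=75°
  direction (0.2588, 0.9659); cell (5,5); t to first gridline: x 2.3569, y 0.1760 (then +3.8637 / +1.0353)
    (5,6) via y @ 0.1760
    (5,7) via y @ 1.2113  # hit
  → r_4 = 1.2113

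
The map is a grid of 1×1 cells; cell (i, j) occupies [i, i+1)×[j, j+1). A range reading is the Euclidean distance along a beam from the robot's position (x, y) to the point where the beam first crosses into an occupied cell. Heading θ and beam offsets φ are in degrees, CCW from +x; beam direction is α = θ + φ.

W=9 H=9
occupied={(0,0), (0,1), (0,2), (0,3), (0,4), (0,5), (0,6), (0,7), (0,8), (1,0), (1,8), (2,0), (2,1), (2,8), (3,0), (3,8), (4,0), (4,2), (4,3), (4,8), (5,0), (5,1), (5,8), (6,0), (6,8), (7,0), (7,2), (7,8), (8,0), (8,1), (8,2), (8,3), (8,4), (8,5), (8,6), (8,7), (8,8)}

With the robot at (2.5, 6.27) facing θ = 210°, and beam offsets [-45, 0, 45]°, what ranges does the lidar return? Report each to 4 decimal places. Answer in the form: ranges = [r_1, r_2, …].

beam 1: φ=-45°, α=165°
  d=(-0.9659,0.2588)  start (2,6)  tX=0.5176 tY=2.8205  stride 1/|dx|=1.0353 1/|dy|=3.8637
    cross x-line → (1,6), t=0.5176
    cross x-line → (0,6), t=1.5529 (wall)
  → r_1 = 1.5529
beam 2: φ=0°, α=210°
  d=(-0.8660,-0.5000)  start (2,6)  tX=0.5774 tY=0.5400  stride 1/|dx|=1.1547 1/|dy|=2.0000
    cross y-line → (2,5), t=0.5400
    cross x-line → (1,5), t=0.5774
    cross x-line → (0,5), t=1.7321 (wall)
  → r_2 = 1.7321
beam 3: φ=45°, α=255°
  d=(-0.2588,-0.9659)  start (2,6)  tX=1.9319 tY=0.2795  stride 1/|dx|=3.8637 1/|dy|=1.0353
    cross y-line → (2,5), t=0.2795
    cross y-line → (2,4), t=1.3148
    cross x-line → (1,4), t=1.9319
    cross y-line → (1,3), t=2.3501
    cross y-line → (1,2), t=3.3854
    cross y-line → (1,1), t=4.4206
    cross y-line → (1,0), t=5.4559 (wall)
  → r_3 = 5.4559

ranges = [1.5529, 1.7321, 5.4559]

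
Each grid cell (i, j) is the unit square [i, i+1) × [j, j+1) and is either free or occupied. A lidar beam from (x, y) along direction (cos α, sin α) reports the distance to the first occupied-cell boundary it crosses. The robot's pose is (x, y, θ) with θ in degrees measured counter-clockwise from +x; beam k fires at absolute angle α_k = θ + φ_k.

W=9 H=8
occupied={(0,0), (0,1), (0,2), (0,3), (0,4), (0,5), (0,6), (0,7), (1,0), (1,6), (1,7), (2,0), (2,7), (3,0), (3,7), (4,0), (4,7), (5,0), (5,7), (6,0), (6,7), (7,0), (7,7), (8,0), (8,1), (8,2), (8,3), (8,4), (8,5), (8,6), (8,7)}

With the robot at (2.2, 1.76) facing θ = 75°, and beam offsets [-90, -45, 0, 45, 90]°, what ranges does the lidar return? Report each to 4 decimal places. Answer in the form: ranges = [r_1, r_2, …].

ranges = [2.9364, 6.6973, 5.4248, 2.4000, 1.2423]

beam 1: φ=-90°, α=345°
  d=(0.9659,-0.2588)  start (2,1)  tX=0.8282 tY=2.9364  stride 1/|dx|=1.0353 1/|dy|=3.8637
    cross x-line → (3,1), t=0.8282
    cross x-line → (4,1), t=1.8635
    cross x-line → (5,1), t=2.8988
    cross y-line → (5,0), t=2.9364 (wall)
  → r_1 = 2.9364
beam 2: φ=-45°, α=30°
  d=(0.8660,0.5000)  start (2,1)  tX=0.9238 tY=0.4800  stride 1/|dx|=1.1547 1/|dy|=2.0000
    cross y-line → (2,2), t=0.4800
    cross x-line → (3,2), t=0.9238
    cross x-line → (4,2), t=2.0785
    cross y-line → (4,3), t=2.4800
    cross x-line → (5,3), t=3.2332
    cross x-line → (6,3), t=4.3879
    cross y-line → (6,4), t=4.4800
    cross x-line → (7,4), t=5.5426
    cross y-line → (7,5), t=6.4800
    cross x-line → (8,5), t=6.6973 (wall)
  → r_2 = 6.6973
beam 3: φ=0°, α=75°
  d=(0.2588,0.9659)  start (2,1)  tX=3.0910 tY=0.2485  stride 1/|dx|=3.8637 1/|dy|=1.0353
    cross y-line → (2,2), t=0.2485
    cross y-line → (2,3), t=1.2837
    cross y-line → (2,4), t=2.3190
    cross x-line → (3,4), t=3.0910
    cross y-line → (3,5), t=3.3543
    cross y-line → (3,6), t=4.3896
    cross y-line → (3,7), t=5.4248 (wall)
  → r_3 = 5.4248
beam 4: φ=45°, α=120°
  d=(-0.5000,0.8660)  start (2,1)  tX=0.4000 tY=0.2771  stride 1/|dx|=2.0000 1/|dy|=1.1547
    cross y-line → (2,2), t=0.2771
    cross x-line → (1,2), t=0.4000
    cross y-line → (1,3), t=1.4318
    cross x-line → (0,3), t=2.4000 (wall)
  → r_4 = 2.4000
beam 5: φ=90°, α=165°
  d=(-0.9659,0.2588)  start (2,1)  tX=0.2071 tY=0.9273  stride 1/|dx|=1.0353 1/|dy|=3.8637
    cross x-line → (1,1), t=0.2071
    cross y-line → (1,2), t=0.9273
    cross x-line → (0,2), t=1.2423 (wall)
  → r_5 = 1.2423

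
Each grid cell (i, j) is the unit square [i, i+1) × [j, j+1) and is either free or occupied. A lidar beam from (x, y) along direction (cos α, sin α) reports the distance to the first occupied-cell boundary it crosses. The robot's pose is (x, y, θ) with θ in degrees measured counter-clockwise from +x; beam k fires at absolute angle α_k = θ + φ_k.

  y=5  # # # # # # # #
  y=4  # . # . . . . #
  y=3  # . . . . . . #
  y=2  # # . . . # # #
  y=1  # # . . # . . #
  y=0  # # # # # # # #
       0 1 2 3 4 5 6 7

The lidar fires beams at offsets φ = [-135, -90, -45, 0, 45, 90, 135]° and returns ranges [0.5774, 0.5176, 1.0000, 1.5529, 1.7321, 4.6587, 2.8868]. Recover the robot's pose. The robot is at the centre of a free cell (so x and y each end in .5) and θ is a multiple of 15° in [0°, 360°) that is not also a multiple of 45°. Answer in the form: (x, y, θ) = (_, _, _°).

(x, y, θ) = (2.5, 2.5, 285°)

Enumerate (i+0.5, j+0.5, θ) over the 18 free cells and 16 admissible headings. For each, cast all 7 beams and compare to the given ranges.
  (3.5, 1.5, 240°): beam 1 = 2.5882 ≠ 0.5774 ✗
  (6.5, 4.5, 165°): beam 3 = 0.5774 ≠ 1.0000 ✗
  (3.5, 4.5, 285°): beam 3 = 3.0000 ≠ 1.0000 ✗
  …
  (2.5, 2.5, 285°): r_1=0.5774, r_2=0.5176, r_3=1.0000, r_4=1.5529, r_5=1.7321, r_6=4.6587, r_7=2.8868 — all match ✓
Only this pose fits every beam.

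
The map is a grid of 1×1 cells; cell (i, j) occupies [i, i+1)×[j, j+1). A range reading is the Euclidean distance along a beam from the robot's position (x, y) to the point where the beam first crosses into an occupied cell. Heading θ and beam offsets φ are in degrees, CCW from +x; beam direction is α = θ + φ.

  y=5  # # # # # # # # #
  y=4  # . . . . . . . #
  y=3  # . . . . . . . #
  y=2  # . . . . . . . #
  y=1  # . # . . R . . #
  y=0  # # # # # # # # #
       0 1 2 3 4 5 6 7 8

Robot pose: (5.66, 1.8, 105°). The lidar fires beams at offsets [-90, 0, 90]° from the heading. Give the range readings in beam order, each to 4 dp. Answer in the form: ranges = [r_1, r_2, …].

ranges = [2.4225, 3.3129, 2.7538]

beam 1: φ=-90°, α=15°
  d=(0.9659,0.2588)  start (5,1)  tX=0.3520 tY=0.7727  stride 1/|dx|=1.0353 1/|dy|=3.8637
    cross x-line → (6,1), t=0.3520
    cross y-line → (6,2), t=0.7727
    cross x-line → (7,2), t=1.3873
    cross x-line → (8,2), t=2.4225 (wall)
  → r_1 = 2.4225
beam 2: φ=0°, α=105°
  d=(-0.2588,0.9659)  start (5,1)  tX=2.5500 tY=0.2071  stride 1/|dx|=3.8637 1/|dy|=1.0353
    cross y-line → (5,2), t=0.2071
    cross y-line → (5,3), t=1.2423
    cross y-line → (5,4), t=2.2776
    cross x-line → (4,4), t=2.5500
    cross y-line → (4,5), t=3.3129 (wall)
  → r_2 = 3.3129
beam 3: φ=90°, α=195°
  d=(-0.9659,-0.2588)  start (5,1)  tX=0.6833 tY=3.0910  stride 1/|dx|=1.0353 1/|dy|=3.8637
    cross x-line → (4,1), t=0.6833
    cross x-line → (3,1), t=1.7186
    cross x-line → (2,1), t=2.7538 (wall)
  → r_3 = 2.7538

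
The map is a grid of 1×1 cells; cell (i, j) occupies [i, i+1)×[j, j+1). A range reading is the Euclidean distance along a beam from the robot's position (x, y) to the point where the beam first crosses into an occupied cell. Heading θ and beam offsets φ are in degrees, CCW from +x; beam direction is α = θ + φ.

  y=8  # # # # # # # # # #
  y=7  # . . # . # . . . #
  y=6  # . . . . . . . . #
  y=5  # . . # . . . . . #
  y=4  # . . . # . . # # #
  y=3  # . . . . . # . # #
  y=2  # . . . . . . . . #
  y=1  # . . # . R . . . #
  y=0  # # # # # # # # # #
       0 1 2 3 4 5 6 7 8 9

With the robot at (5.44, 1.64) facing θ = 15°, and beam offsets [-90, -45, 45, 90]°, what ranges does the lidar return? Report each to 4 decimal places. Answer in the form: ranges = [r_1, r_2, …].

ranges = [0.6626, 1.2800, 1.5704, 2.4433]

beam 1: φ=-90°, α=285°
  cosα=0.2588 sinα=-0.9659 | (5,1) | tMaxX 2.1637 tMaxY 0.6626 | tΔX 3.8637 tΔY 1.0353
    t=0.6626 [y] (5,0) — stop
  → r_1 = 0.6626
beam 2: φ=-45°, α=330°
  cosα=0.8660 sinα=-0.5000 | (5,1) | tMaxX 0.6466 tMaxY 1.2800 | tΔX 1.1547 tΔY 2.0000
    t=0.6466 [x] (6,1)
    t=1.2800 [y] (6,0) — stop
  → r_2 = 1.2800
beam 3: φ=45°, α=60°
  cosα=0.5000 sinα=0.8660 | (5,1) | tMaxX 1.1200 tMaxY 0.4157 | tΔX 2.0000 tΔY 1.1547
    t=0.4157 [y] (5,2)
    t=1.1200 [x] (6,2)
    t=1.5704 [y] (6,3) — stop
  → r_3 = 1.5704
beam 4: φ=90°, α=105°
  cosα=-0.2588 sinα=0.9659 | (5,1) | tMaxX 1.7000 tMaxY 0.3727 | tΔX 3.8637 tΔY 1.0353
    t=0.3727 [y] (5,2)
    t=1.4080 [y] (5,3)
    t=1.7000 [x] (4,3)
    t=2.4433 [y] (4,4) — stop
  → r_4 = 2.4433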